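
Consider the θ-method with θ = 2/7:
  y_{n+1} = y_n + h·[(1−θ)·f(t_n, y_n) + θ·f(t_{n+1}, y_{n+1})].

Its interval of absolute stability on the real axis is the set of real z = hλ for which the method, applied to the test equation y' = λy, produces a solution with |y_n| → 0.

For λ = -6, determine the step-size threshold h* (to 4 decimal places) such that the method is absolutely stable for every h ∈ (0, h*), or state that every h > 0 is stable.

On y'=λy, z=hλ:
  y_{n+1} = y_n + z·[5/7·y_n + 2/7·y_{n+1}] ⇒ (1 − 2/7z)y_{n+1} = (1 + 5/7z)y_n
  ⇒ R(z) = (1 + 5/7z)/(1 − 2/7z).

Find x<0 with |R(x)|<1.
x=-0.61: |R|=0.4805
R=−1: 1+5/7x = −1+2/7x ⇒ -3/7x=2 ⇒ x=2/(-3/7)=-4.6667
Confirm numerically:
  x=-4.395: |R|=0.94839 <1
  x=-3.725: |R|=0.80450 <1
  x=-2.139: |R|=0.32763 <1
  x=-1.946: |R|=0.25064 <1
  x=-5.250: |R|=1.10000 >1
  x=-5.240: |R|=1.09840 >1
  x=-5.088: |R|=1.07359 >1
Stable set (-4.6667, 0).

(-4.6667,0); λ=-6 ⇒ h* = (14/3)/6 = 0.7778.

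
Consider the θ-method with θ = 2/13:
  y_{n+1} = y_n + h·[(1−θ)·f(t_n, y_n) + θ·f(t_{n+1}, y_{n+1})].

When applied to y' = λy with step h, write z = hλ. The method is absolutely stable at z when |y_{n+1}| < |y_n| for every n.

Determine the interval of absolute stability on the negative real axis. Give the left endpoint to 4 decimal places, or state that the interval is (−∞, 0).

z∈(-2.8889,0).

Set f=λy, z=hλ:
  y_{n+1} = y_n + z·[11/13·y_n + 2/13·y_{n+1}] ⇒ (1 − 2/13z)y_{n+1} = (1 + 11/13z)y_n
  so R(z) = (1 + 11/13z)/(1 − 2/13z).

Solve |R(x)|<1 on ℝ⁻.
x=-0.42: |R|=0.6055
R=−1: 1+11/13x = −1+2/13x ⇒ -9/13x=2 ⇒ x=2/(-9/13)=-2.8889
Confirm numerically:
  x=-2.735: |R|=0.92501 <1
  x=-2.322: |R|=0.71084 <1
  x=-1.774: |R|=0.39364 <1
  x=-3.396: |R|=1.23060 >1
  x=-2.918: |R|=1.01391 >1
So |R|<1 on (-2.8889, 0).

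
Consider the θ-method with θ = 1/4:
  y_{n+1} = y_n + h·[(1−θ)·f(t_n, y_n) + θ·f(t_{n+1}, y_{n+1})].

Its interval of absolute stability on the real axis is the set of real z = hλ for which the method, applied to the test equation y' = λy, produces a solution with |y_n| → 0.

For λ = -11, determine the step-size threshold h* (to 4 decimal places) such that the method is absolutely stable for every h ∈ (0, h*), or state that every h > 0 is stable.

(-4.0000,0); λ=-11 ⇒ h* = (4)/11 = 0.3636.

On y'=λy, z=hλ:
  y_{n+1} = y_n + z·[3/4·y_n + 1/4·y_{n+1}] ⇒ (1 − 1/4z)y_{n+1} = (1 + 3/4z)y_n
  Hence R(z) = (1 + 3/4z)/(1 − 1/4z).

Find x<0 with |R(x)|<1.
x=-1.05: |R|=0.1683
R=−1: 1+3/4x = −1+1/4x ⇒ -1/2x=2 ⇒ x=2/(-1/2)=-4.0000
Confirm numerically:
  x=-3.733: |R|=0.93095 <1
  x=-3.124: |R|=0.75407 <1
  x=-2.327: |R|=0.47116 <1
  x=-4.494: |R|=1.11632 >1
  x=-4.346: |R|=1.08291 >1
  x=-4.047: |R|=1.01168 >1
Interval (-4.0000, 0).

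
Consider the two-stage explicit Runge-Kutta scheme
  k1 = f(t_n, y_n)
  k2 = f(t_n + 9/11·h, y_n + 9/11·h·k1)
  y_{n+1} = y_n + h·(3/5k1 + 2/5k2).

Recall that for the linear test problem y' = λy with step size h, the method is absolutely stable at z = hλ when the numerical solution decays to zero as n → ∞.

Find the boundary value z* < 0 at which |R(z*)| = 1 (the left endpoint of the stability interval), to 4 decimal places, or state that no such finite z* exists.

With y'=λy (z=hλ):
  k1=λy_n ⇒ h·k1=z·y_n;  k2=λ(1+9/11z)y_n ⇒ h·k2=z(1+9/11z)y_n
  y_{n+1}/y_n = 1 + 3/5z + 2/5z(1+9/11z) = 1 + z + 18/55z²
  Hence R(z) = 1 + z + 18/55z².

Boundary: |R(x)|=1, x<0.
x=-1.18: |R|=0.2757
R=1: x+18/55x²=0 ⇒ x=−55/18=-3.0556; min R=1−1/(4·18/55)=0.2361>−1
Confirm numerically:
  x=-2.200: |R|=0.38400 <1
  x=-1.985: |R|=0.30453 <1
  x=-1.916: |R|=0.28544 <1
  x=-3.550: |R|=1.57445 >1
  x=-3.208: |R|=1.16005 >1
Interval (-3.0556, 0).

z* = -3.0556.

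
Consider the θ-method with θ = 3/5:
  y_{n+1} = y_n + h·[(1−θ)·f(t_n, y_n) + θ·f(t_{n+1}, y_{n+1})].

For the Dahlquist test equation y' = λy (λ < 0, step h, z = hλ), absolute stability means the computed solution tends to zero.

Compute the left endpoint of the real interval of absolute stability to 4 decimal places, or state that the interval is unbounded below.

unbounded; (−∞, 0).

On y'=λy, z=hλ:
  y_{n+1} = y_n + z·[2/5·y_n + 3/5·y_{n+1}] ⇒ (1 − 3/5z)y_{n+1} = (1 + 2/5z)y_n
  Hence R(z) = (1 + 2/5z)/(1 − 3/5z).

Solve |R(x)|<1 on ℝ⁻.
x=-0.74: |R|=0.4875
x=-2: |R|=0.0909
x=-10: |R|=0.4286
x=-100: |R|=0.6393
θ=3/5≥1/2 ⇒ |1+2/5x|<|1−3/5x| ∀x<0 ⇒ unbounded interval.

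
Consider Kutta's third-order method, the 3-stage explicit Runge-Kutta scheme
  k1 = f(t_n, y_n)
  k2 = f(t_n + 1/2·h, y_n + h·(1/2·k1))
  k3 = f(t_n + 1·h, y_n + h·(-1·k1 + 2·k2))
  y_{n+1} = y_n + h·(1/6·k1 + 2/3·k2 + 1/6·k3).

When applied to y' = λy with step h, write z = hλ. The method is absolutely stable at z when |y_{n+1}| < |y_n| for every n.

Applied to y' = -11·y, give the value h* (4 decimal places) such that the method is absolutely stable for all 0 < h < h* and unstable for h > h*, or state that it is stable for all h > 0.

On y'=λy, z=hλ:
  order 3, 3-stage ⇒ R(z)=1+z+z^2/2+z^3/6
  (e.g. R(-0.59)=0.54982, |R|=0.54982)

Solve |R(x)|<1 on ℝ⁻.
x=-0.59: |R|=0.5498
|R(-2.9)|=1.7598 |R(-2.26)|=0.6301 |R(-1.07)|=0.2983
Bisect:
  x_lo=-3.3652 |R|=3.0544  x_hi=-0.2927 |R|=0.7460
  mid=-1.82895 |R|=0.17607 →hi
  mid=-2.59706 |R|=1.14412 →lo
  mid=-2.21300 |R|=0.57063 →hi
  mid=-2.40503 |R|=0.83147 →hi
  mid=-2.50105 |R|=0.98087 →hi
  mid=-2.54906 |R|=1.06071 →lo
  mid=-2.52505 |R|=1.02035 →lo
  ...
  [-2.51286,-2.51268] ⇒ x*=-2.5127
Stable set (-2.5127, 0).

(-2.5127,0); λ=-11 ⇒ h* = 0.2284.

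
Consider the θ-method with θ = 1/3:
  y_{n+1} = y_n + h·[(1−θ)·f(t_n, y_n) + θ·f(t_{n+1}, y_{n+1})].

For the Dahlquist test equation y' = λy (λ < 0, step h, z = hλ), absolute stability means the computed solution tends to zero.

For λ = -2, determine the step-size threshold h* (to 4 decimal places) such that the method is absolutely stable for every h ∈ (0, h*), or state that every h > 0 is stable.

On y'=λy, z=hλ:
  y_{n+1} = y_n + z·[2/3·y_n + 1/3·y_{n+1}] ⇒ (1 − 1/3z)y_{n+1} = (1 + 2/3z)y_n
  ⇒ R(z) = (1 + 2/3z)/(1 − 1/3z).

Boundary: |R(x)|=1, x<0.
x=-0.92: |R|=0.2959
R=−1: 1+2/3x = −1+1/3x ⇒ -1/3x=2 ⇒ x=2/(-1/3)=-6.0000
Confirm numerically:
  x=-3.779: |R|=0.67237 <1
  x=-3.267: |R|=0.56391 <1
  x=-2.692: |R|=0.41883 <1
  x=-6.519: |R|=1.05452 >1
  x=-6.508: |R|=1.05343 >1
  x=-6.468: |R|=1.04943 >1
Interval (-6.0000, 0).

(-6.0000,0); λ=-2 ⇒ h* = (6)/2 = 3.0000.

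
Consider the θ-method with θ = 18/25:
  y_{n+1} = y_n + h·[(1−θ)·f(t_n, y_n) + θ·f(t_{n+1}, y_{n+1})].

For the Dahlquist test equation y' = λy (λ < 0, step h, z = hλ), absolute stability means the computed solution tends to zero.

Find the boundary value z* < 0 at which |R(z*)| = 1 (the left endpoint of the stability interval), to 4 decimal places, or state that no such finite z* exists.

interval (−∞, 0).

With y'=λy (z=hλ):
  y_{n+1} = y_n + z·[7/25·y_n + 18/25·y_{n+1}] ⇒ (1 − 18/25z)y_{n+1} = (1 + 7/25z)y_n
  ⇒ R(z) = (1 + 7/25z)/(1 − 18/25z).

Solve |R(x)|<1 on ℝ⁻.
x=-1.68: |R|=0.2397
x=-2: |R|=0.1803
x=-10: |R|=0.2195
x=-100: |R|=0.3699
θ=18/25≥1/2 ⇒ |1+7/25x|<|1−18/25x| ∀x<0 ⇒ unbounded interval.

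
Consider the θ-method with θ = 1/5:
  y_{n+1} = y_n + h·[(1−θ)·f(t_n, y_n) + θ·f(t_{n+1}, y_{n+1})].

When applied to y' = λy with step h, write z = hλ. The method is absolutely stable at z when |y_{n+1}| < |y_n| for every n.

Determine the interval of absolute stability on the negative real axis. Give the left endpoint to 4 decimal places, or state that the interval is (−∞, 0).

(-3.3333, 0).

Test eqn y'=λy, z=hλ:
  y_{n+1} = y_n + z·[4/5·y_n + 1/5·y_{n+1}] ⇒ (1 − 1/5z)y_{n+1} = (1 + 4/5z)y_n
  Hence R(z) = (1 + 4/5z)/(1 − 1/5z).

Need |R(x)|<1, x<0.
x=-1.63: |R|=0.2293
R=−1: 1+4/5x = −1+1/5x ⇒ -3/5x=2 ⇒ x=2/(-3/5)=-3.3333
Confirm numerically:
  x=-2.758: |R|=0.77752 <1
  x=-2.724: |R|=0.76334 <1
  x=-1.916: |R|=0.38519 <1
  x=-3.641: |R|=1.10682 >1
  x=-3.405: |R|=1.02558 >1
Interval (-3.3333, 0).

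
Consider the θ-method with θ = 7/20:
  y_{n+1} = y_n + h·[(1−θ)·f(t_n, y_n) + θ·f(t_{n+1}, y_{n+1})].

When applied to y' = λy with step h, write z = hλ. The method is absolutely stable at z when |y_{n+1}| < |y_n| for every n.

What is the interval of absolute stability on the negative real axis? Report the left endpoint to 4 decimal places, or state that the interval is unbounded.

(-6.6667, 0).

Set f=λy, z=hλ:
  y_{n+1} = y_n + z·[13/20·y_n + 7/20·y_{n+1}] ⇒ (1 − 7/20z)y_{n+1} = (1 + 13/20z)y_n
  Hence R(z) = (1 + 13/20z)/(1 − 7/20z).

Solve |R(x)|<1 on ℝ⁻.
x=-1.77: |R|=0.0929
R=−1: 1+13/20x = −1+7/20x ⇒ -3/10x=2 ⇒ x=2/(-3/10)=-6.6667
Confirm numerically:
  x=-3.733: |R|=0.61843 <1
  x=-3.376: |R|=0.54749 <1
  x=-3.173: |R|=0.50340 <1
  x=-7.223: |R|=1.04731 >1
  x=-6.995: |R|=1.02857 >1
Interval (-6.6667, 0).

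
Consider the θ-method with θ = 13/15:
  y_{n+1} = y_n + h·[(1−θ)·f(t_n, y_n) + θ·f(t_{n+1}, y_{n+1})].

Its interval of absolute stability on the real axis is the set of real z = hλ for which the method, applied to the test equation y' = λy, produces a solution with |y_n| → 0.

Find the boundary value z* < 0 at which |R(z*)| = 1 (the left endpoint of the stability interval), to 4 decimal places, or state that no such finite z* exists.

With y'=λy (z=hλ):
  y_{n+1} = y_n + z·[2/15·y_n + 13/15·y_{n+1}] ⇒ (1 − 13/15z)y_{n+1} = (1 + 2/15z)y_n
  so R(z) = (1 + 2/15z)/(1 − 13/15z).

Need |R(x)|<1, x<0.
x=-1.5: |R|=0.3478
x=-2: |R|=0.2683
x=-10: |R|=0.0345
x=-100: |R|=0.1407
θ=13/15≥1/2 ⇒ |1+2/15x|<|1−13/15x| ∀x<0 ⇒ stable on all of ℝ⁻.

unbounded; (−∞, 0).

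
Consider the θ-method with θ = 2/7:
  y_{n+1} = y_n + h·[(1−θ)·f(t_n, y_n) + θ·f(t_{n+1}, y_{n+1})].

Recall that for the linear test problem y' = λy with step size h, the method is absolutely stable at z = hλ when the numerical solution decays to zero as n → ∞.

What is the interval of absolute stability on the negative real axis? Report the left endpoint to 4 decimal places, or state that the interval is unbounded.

With y'=λy (z=hλ):
  y_{n+1} = y_n + z·[5/7·y_n + 2/7·y_{n+1}] ⇒ (1 − 2/7z)y_{n+1} = (1 + 5/7z)y_n
  so R(z) = (1 + 5/7z)/(1 − 2/7z).

Solve |R(x)|<1 on ℝ⁻.
x=-0.98: |R|=0.2344
R=−1: 1+5/7x = −1+2/7x ⇒ -3/7x=2 ⇒ x=2/(-3/7)=-4.6667
Confirm numerically:
  x=-4.241: |R|=0.91752 <1
  x=-3.957: |R|=0.85725 <1
  x=-2.865: |R|=0.57541 <1
  x=-2.664: |R|=0.51265 <1
  x=-5.211: |R|=1.09373 >1
  x=-5.005: |R|=1.05967 >1
Stable set (-4.6667, 0).

z∈(-4.6667,0).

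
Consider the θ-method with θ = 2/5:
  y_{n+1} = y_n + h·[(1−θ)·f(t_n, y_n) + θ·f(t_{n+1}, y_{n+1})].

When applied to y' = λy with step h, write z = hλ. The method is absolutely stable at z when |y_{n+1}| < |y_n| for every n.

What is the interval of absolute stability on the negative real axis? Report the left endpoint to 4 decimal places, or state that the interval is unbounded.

z∈(-10.0000,0).

Set f=λy, z=hλ:
  y_{n+1} = y_n + z·[3/5·y_n + 2/5·y_{n+1}] ⇒ (1 − 2/5z)y_{n+1} = (1 + 3/5z)y_n
  ⇒ R(z) = (1 + 3/5z)/(1 − 2/5z).

Boundary: |R(x)|=1, x<0.
x=-0.68: |R|=0.4654
R=−1: 1+3/5x = −1+2/5x ⇒ -1/5x=2 ⇒ x=2/(-1/5)=-10.0000
Confirm numerically:
  x=-7.972: |R|=0.90317 <1
  x=-7.717: |R|=0.88827 <1
  x=-6.980: |R|=0.84072 <1
  x=-6.286: |R|=0.78864 <1
  x=-10.567: |R|=1.02170 >1
  x=-10.384: |R|=1.01490 >1
So |R|<1 on (-10.0000, 0).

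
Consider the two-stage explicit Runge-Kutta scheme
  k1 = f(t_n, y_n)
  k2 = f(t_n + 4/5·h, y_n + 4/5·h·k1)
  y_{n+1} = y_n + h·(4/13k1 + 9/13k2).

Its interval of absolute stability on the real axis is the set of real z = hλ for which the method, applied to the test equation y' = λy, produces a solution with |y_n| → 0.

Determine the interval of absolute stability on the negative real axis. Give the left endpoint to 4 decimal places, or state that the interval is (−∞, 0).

z∈(-1.8056,0).

With y'=λy (z=hλ):
  k1=λy_n ⇒ h·k1=z·y_n;  k2=λ(1+4/5z)y_n ⇒ h·k2=z(1+4/5z)y_n
  y_{n+1}/y_n = 1 + 4/13z + 9/13z(1+4/5z) = 1 + z + 36/65z²
  ⇒ R(z) = 1 + z + 36/65z².

Need |R(x)|<1, x<0.
x=-1.55: |R|=0.7806
R=1: x+36/65x²=0 ⇒ x=−65/36=-1.8056; min R=1−1/(4·36/65)=0.5486>−1
Confirm numerically:
  x=-1.361: |R|=0.66490 <1
  x=-1.169: |R|=0.58786 <1
  x=-0.746: |R|=0.56222 <1
  x=-0.743: |R|=0.56275 <1
  x=-2.150: |R|=1.41015 >1
  x=-2.132: |R|=1.38547 >1
So |R|<1 on (-1.8056, 0).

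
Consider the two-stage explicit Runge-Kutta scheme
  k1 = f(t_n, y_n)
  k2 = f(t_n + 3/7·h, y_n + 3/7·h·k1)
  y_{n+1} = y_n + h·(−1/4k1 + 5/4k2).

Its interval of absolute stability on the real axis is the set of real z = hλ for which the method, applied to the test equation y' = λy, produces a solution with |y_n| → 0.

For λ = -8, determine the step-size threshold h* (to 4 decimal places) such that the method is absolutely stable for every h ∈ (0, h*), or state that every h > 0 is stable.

Set f=λy, z=hλ:
  k1=λy_n ⇒ h·k1=z·y_n;  k2=λ(1+3/7z)y_n ⇒ h·k2=z(1+3/7z)y_n
  y_{n+1}/y_n = 1 − 1/4z + 5/4z(1+3/7z) = 1 + z + 15/28z²
  Hence R(z) = 1 + z + 15/28z².

Find x<0 with |R(x)|<1.
x=-0.52: |R|=0.6249
R=1: x+15/28x²=0 ⇒ x=−28/15=-1.8667; min R=1−1/(4·15/28)=0.5333>−1
Confirm numerically:
  x=-1.551: |R|=0.73771 <1
  x=-1.328: |R|=0.61678 <1
  x=-1.261: |R|=0.59085 <1
  x=-2.158: |R|=1.33680 >1
  x=-2.071: |R|=1.22670 >1
  x=-1.987: |R|=1.12809 >1
So |R|<1 on (-1.8667, 0).

(-1.8667,0); λ=-8 ⇒ h* = (28/15)/8 = 0.2333.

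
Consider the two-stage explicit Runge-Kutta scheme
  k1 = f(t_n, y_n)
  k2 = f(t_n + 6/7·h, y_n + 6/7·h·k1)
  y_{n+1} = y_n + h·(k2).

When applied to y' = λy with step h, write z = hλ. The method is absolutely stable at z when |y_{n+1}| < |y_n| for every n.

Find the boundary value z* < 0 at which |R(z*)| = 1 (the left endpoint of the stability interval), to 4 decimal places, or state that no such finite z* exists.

Set f=λy, z=hλ:
  k1=λy_n ⇒ h·k1=z·y_n;  k2=λ(1+6/7z)y_n ⇒ h·k2=z(1+6/7z)y_n
  y_{n+1}/y_n = 1 + z(1+6/7z) = 1 + z + 6/7z²
  R(z) = 1 + z + 6/7z².

Boundary: |R(x)|=1, x<0.
x=-0.53: |R|=0.7108
R=1: x+6/7x²=0 ⇒ x=−7/6=-1.1667; min R=1−1/(4·6/7)=0.7083>−1
Confirm numerically:
  x=-0.972: |R|=0.83781 <1
  x=-0.863: |R|=0.77537 <1
  x=-0.805: |R|=0.75045 <1
  x=-0.546: |R|=0.70953 <1
  x=-1.686: |R|=1.75051 >1
  x=-1.523: |R|=1.46517 >1
  x=-1.276: |R|=1.11958 >1
Interval (-1.1667, 0).

z* = -1.1667.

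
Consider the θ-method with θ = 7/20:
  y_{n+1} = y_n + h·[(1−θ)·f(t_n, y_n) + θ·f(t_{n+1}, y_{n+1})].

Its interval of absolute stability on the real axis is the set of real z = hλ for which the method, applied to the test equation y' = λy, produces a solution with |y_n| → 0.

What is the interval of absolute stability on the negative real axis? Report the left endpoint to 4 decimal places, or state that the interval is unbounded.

z∈(-6.6667,0).

With y'=λy (z=hλ):
  y_{n+1} = y_n + z·[13/20·y_n + 7/20·y_{n+1}] ⇒ (1 − 7/20z)y_{n+1} = (1 + 13/20z)y_n
  so R(z) = (1 + 13/20z)/(1 − 7/20z).

Solve |R(x)|<1 on ℝ⁻.
x=-1.61: |R|=0.0297
R=−1: 1+13/20x = −1+7/20x ⇒ -3/10x=2 ⇒ x=2/(-3/10)=-6.6667
Confirm numerically:
  x=-6.340: |R|=0.96956 <1
  x=-5.923: |R|=0.92740 <1
  x=-5.437: |R|=0.87292 <1
  x=-7.237: |R|=1.04843 >1
  x=-6.995: |R|=1.02857 >1
  x=-6.813: |R|=1.01297 >1
Stable set (-6.6667, 0).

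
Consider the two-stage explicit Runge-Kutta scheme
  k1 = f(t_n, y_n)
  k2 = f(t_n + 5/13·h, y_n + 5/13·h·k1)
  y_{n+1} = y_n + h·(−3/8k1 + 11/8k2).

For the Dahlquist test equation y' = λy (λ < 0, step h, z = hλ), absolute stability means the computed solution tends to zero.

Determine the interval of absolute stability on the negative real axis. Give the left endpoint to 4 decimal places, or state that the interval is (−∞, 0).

Test eqn y'=λy, z=hλ:
  k1=λy_n ⇒ h·k1=z·y_n;  k2=λ(1+5/13z)y_n ⇒ h·k2=z(1+5/13z)y_n
  y_{n+1}/y_n = 1 − 3/8z + 11/8z(1+5/13z) = 1 + z + 55/104z²
  ⇒ R(z) = 1 + z + 55/104z².

Find x<0 with |R(x)|<1.
x=-1.02: |R|=0.5302
R=1: x+55/104x²=0 ⇒ x=−104/55=-1.8909; min R=1−1/(4·55/104)=0.5273>−1
Confirm numerically:
  x=-1.847: |R|=0.95711 <1
  x=-1.667: |R|=0.80260 <1
  x=-1.022: |R|=0.53037 <1
  x=-2.447: |R|=1.71963 >1
  x=-2.164: |R|=1.31253 >1
  x=-2.061: |R|=1.18539 >1
Stable set (-1.8909, 0).

(-1.8909, 0).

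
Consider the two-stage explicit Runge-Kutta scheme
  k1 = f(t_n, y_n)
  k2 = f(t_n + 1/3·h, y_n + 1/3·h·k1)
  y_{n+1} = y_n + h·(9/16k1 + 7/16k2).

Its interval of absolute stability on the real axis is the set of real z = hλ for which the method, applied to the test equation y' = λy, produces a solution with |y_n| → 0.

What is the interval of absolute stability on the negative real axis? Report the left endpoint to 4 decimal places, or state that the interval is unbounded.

Set f=λy, z=hλ:
  k1=λy_n ⇒ h·k1=z·y_n;  k2=λ(1+1/3z)y_n ⇒ h·k2=z(1+1/3z)y_n
  y_{n+1}/y_n = 1 + 9/16z + 7/16z(1+1/3z) = 1 + z + 7/48z²
  Hence R(z) = 1 + z + 7/48z².

Boundary: |R(x)|=1, x<0.
x=-0.3: |R|=0.7131
R=1: x+7/48x²=0 ⇒ x=−48/7=-6.8571; min R=1−1/(4·7/48)=-0.7143>−1
Confirm numerically:
  x=-6.400: |R|=0.57333 <1
  x=-5.428: |R|=0.13129 <1
  x=-4.521: |R|=0.54025 <1
  x=-7.245: |R|=1.40980 >1
  x=-6.987: |R|=1.13232 >1
Stable set (-6.8571, 0).

z∈(-6.8571,0).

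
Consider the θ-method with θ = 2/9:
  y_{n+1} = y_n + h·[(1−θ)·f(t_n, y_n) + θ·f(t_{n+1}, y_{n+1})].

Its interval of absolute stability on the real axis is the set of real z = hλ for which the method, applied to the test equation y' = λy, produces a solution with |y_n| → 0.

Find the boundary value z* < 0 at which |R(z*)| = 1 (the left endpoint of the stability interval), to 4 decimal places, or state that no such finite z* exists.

left endpoint -3.6000.

On y'=λy, z=hλ:
  y_{n+1} = y_n + z·[7/9·y_n + 2/9·y_{n+1}] ⇒ (1 − 2/9z)y_{n+1} = (1 + 7/9z)y_n
  Hence R(z) = (1 + 7/9z)/(1 − 2/9z).

Boundary: |R(x)|=1, x<0.
x=-1.05: |R|=0.1486
R=−1: 1+7/9x = −1+2/9x ⇒ -5/9x=2 ⇒ x=2/(-5/9)=-3.6000
Confirm numerically:
  x=-2.862: |R|=0.74939 <1
  x=-2.644: |R|=0.66545 <1
  x=-2.519: |R|=0.61497 <1
  x=-2.200: |R|=0.47761 <1
  x=-4.107: |R|=1.14726 >1
  x=-3.876: |R|=1.08238 >1
  x=-3.653: |R|=1.01625 >1
Stable set (-3.6000, 0).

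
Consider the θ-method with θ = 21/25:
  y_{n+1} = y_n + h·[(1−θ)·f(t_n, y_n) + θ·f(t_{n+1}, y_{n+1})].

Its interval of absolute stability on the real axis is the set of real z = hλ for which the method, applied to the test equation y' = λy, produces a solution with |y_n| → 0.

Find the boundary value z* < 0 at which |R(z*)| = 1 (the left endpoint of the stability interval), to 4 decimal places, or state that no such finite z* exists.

With y'=λy (z=hλ):
  y_{n+1} = y_n + z·[4/25·y_n + 21/25·y_{n+1}] ⇒ (1 − 21/25z)y_{n+1} = (1 + 4/25z)y_n
  so R(z) = (1 + 4/25z)/(1 − 21/25z).

Solve |R(x)|<1 on ℝ⁻.
x=-0.45: |R|=0.6734
x=-2: |R|=0.2537
x=-10: |R|=0.0638
x=-100: |R|=0.1765
θ=21/25≥1/2 ⇒ |1+4/25x|<|1−21/25x| ∀x<0 ⇒ stable on all of ℝ⁻.

unbounded; (−∞, 0).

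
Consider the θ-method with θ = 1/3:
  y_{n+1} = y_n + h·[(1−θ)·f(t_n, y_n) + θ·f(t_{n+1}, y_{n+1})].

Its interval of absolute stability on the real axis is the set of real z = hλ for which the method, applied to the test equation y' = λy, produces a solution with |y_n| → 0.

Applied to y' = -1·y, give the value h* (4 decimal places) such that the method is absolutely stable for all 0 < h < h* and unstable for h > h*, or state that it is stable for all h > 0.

With y'=λy (z=hλ):
  y_{n+1} = y_n + z·[2/3·y_n + 1/3·y_{n+1}] ⇒ (1 − 1/3z)y_{n+1} = (1 + 2/3z)y_n
  so R(z) = (1 + 2/3z)/(1 − 1/3z).

Need |R(x)|<1, x<0.
x=-1.21: |R|=0.1378
R=−1: 1+2/3x = −1+1/3x ⇒ -1/3x=2 ⇒ x=2/(-1/3)=-6.0000
Confirm numerically:
  x=-5.648: |R|=0.95930 <1
  x=-5.148: |R|=0.89543 <1
  x=-4.638: |R|=0.82168 <1
  x=-3.980: |R|=0.71060 <1
  x=-6.481: |R|=1.05073 >1
  x=-6.192: |R|=1.02089 >1
So |R|<1 on (-6.0000, 0).

(-6.0000,0); λ=-1 ⇒ h* = (6)/1 = 6.0000.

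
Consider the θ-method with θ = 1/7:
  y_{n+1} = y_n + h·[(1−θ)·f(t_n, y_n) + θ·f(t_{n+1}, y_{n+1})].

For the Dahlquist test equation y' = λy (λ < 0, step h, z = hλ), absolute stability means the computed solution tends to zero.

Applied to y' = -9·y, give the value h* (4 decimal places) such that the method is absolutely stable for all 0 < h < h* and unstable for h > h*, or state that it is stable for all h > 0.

With y'=λy (z=hλ):
  y_{n+1} = y_n + z·[6/7·y_n + 1/7·y_{n+1}] ⇒ (1 − 1/7z)y_{n+1} = (1 + 6/7z)y_n
  so R(z) = (1 + 6/7z)/(1 − 1/7z).

Boundary: |R(x)|=1, x<0.
x=-1.11: |R|=0.0419
R=−1: 1+6/7x = −1+1/7x ⇒ -5/7x=2 ⇒ x=2/(-5/7)=-2.8000
Confirm numerically:
  x=-2.658: |R|=0.92649 <1
  x=-2.322: |R|=0.74362 <1
  x=-1.280: |R|=0.08213 <1
  x=-3.083: |R|=1.14034 >1
  x=-3.046: |R|=1.12244 >1
Stable set (-2.8000, 0).

(-2.8000,0); λ=-9 ⇒ h* = (14/5)/9 = 0.3111.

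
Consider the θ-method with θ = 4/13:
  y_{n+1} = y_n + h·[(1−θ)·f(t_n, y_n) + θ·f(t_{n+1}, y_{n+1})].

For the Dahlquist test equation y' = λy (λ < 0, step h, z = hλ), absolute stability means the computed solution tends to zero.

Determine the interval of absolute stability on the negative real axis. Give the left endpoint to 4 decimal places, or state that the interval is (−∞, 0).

With y'=λy (z=hλ):
  y_{n+1} = y_n + z·[9/13·y_n + 4/13·y_{n+1}] ⇒ (1 − 4/13z)y_{n+1} = (1 + 9/13z)y_n
  R(z) = (1 + 9/13z)/(1 − 4/13z).

Solve |R(x)|<1 on ℝ⁻.
x=-1.73: |R|=0.1290
R=−1: 1+9/13x = −1+4/13x ⇒ -5/13x=2 ⇒ x=2/(-5/13)=-5.2000
Confirm numerically:
  x=-4.021: |R|=0.79731 <1
  x=-3.367: |R|=0.65373 <1
  x=-3.211: |R|=0.61519 <1
  x=-5.765: |R|=1.07834 >1
  x=-5.684: |R|=1.06772 >1
  x=-5.428: |R|=1.03284 >1
Interval (-5.2000, 0).

(-5.2000, 0).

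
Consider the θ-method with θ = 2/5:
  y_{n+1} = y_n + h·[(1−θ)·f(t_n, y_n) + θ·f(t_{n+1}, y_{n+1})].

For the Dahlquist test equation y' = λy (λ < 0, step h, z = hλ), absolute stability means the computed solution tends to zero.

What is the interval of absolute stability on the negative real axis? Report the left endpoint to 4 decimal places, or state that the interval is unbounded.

Test eqn y'=λy, z=hλ:
  y_{n+1} = y_n + z·[3/5·y_n + 2/5·y_{n+1}] ⇒ (1 − 2/5z)y_{n+1} = (1 + 3/5z)y_n
  Hence R(z) = (1 + 3/5z)/(1 − 2/5z).

Find x<0 with |R(x)|<1.
x=-1.36: |R|=0.1192
R=−1: 1+3/5x = −1+2/5x ⇒ -1/5x=2 ⇒ x=2/(-1/5)=-10.0000
Confirm numerically:
  x=-9.932: |R|=0.99727 <1
  x=-9.581: |R|=0.98266 <1
  x=-6.194: |R|=0.78111 <1
  x=-10.172: |R|=1.00679 >1
  x=-10.096: |R|=1.00381 >1
Stable set (-10.0000, 0).

(-10.0000, 0).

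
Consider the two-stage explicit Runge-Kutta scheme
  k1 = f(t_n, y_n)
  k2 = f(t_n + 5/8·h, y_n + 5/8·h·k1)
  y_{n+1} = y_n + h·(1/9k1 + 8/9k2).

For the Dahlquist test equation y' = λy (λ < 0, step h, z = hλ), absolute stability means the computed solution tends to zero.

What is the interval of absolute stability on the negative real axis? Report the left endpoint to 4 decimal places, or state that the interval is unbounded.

z∈(-1.8000,0).

On y'=λy, z=hλ:
  k1=λy_n ⇒ h·k1=z·y_n;  k2=λ(1+5/8z)y_n ⇒ h·k2=z(1+5/8z)y_n
  y_{n+1}/y_n = 1 + 1/9z + 8/9z(1+5/8z) = 1 + z + 5/9z²
  R(z) = 1 + z + 5/9z².

Need |R(x)|<1, x<0.
x=-1.04: |R|=0.5609
R=1: x+5/9x²=0 ⇒ x=−9/5=-1.8000; min R=1−1/(4·5/9)=0.5500>−1
Confirm numerically:
  x=-1.652: |R|=0.86417 <1
  x=-1.439: |R|=0.71140 <1
  x=-1.191: |R|=0.59705 <1
  x=-0.906: |R|=0.55002 <1
  x=-2.241: |R|=1.54905 >1
  x=-2.155: |R|=1.42501 >1
  x=-2.007: |R|=1.23081 >1
Interval (-1.8000, 0).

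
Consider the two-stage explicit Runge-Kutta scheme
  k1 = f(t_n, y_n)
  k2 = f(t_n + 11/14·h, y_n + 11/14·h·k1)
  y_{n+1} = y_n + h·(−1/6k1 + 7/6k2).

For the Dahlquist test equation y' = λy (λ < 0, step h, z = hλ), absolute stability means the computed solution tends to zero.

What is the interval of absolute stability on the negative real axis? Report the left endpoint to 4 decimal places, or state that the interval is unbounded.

(-1.0909, 0).

Set f=λy, z=hλ:
  k1=λy_n ⇒ h·k1=z·y_n;  k2=λ(1+11/14z)y_n ⇒ h·k2=z(1+11/14z)y_n
  y_{n+1}/y_n = 1 − 1/6z + 7/6z(1+11/14z) = 1 + z + 11/12z²
  ⇒ R(z) = 1 + z + 11/12z².

Find x<0 with |R(x)|<1.
x=-1.19: |R|=1.1081
R=1: x+11/12x²=0 ⇒ x=−12/11=-1.0909; min R=1−1/(4·11/12)=0.7273>−1
Confirm numerically:
  x=-0.889: |R|=0.83546 <1
  x=-0.758: |R|=0.76868 <1
  x=-0.549: |R|=0.72728 <1
  x=-0.497: |R|=0.72942 <1
  x=-1.258: |R|=1.19268 >1
  x=-1.235: |R|=1.16312 >1
Stable set (-1.0909, 0).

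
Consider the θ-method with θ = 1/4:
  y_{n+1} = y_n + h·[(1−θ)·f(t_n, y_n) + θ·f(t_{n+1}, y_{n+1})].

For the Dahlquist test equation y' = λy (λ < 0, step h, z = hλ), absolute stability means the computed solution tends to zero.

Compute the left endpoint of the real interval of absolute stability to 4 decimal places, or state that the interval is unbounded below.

With y'=λy (z=hλ):
  y_{n+1} = y_n + z·[3/4·y_n + 1/4·y_{n+1}] ⇒ (1 − 1/4z)y_{n+1} = (1 + 3/4z)y_n
  R(z) = (1 + 3/4z)/(1 − 1/4z).

Boundary: |R(x)|=1, x<0.
x=-1.27: |R|=0.0361
R=−1: 1+3/4x = −1+1/4x ⇒ -1/2x=2 ⇒ x=2/(-1/2)=-4.0000
Confirm numerically:
  x=-2.489: |R|=0.53429 <1
  x=-1.826: |R|=0.25369 <1
  x=-1.785: |R|=0.23423 <1
  x=-1.601: |R|=0.14337 <1
  x=-4.241: |R|=1.05849 >1
  x=-4.188: |R|=1.04592 >1
So |R|<1 on (-4.0000, 0).

left endpoint -4.0000.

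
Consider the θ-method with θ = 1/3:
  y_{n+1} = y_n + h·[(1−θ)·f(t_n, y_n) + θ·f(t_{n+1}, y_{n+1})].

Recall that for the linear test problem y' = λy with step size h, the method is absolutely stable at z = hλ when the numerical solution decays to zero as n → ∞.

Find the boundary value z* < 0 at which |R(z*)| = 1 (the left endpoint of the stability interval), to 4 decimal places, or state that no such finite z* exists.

left endpoint -6.0000.

Test eqn y'=λy, z=hλ:
  y_{n+1} = y_n + z·[2/3·y_n + 1/3·y_{n+1}] ⇒ (1 − 1/3z)y_{n+1} = (1 + 2/3z)y_n
  R(z) = (1 + 2/3z)/(1 − 1/3z).

Find x<0 with |R(x)|<1.
x=-1.03: |R|=0.2333
R=−1: 1+2/3x = −1+1/3x ⇒ -1/3x=2 ⇒ x=2/(-1/3)=-6.0000
Confirm numerically:
  x=-5.075: |R|=0.88545 <1
  x=-3.801: |R|=0.67667 <1
  x=-2.722: |R|=0.42712 <1
  x=-2.652: |R|=0.40764 <1
  x=-6.556: |R|=1.05818 >1
  x=-6.538: |R|=1.05641 >1
  x=-6.344: |R|=1.03682 >1
Stable set (-6.0000, 0).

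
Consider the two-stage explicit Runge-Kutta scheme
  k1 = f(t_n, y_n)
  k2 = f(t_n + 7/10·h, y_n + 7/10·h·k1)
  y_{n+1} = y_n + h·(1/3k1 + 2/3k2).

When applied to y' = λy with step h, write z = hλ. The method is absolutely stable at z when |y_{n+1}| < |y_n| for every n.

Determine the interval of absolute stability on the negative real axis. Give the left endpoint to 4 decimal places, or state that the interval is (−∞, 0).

z∈(-2.1429,0).

Test eqn y'=λy, z=hλ:
  k1=λy_n ⇒ h·k1=z·y_n;  k2=λ(1+7/10z)y_n ⇒ h·k2=z(1+7/10z)y_n
  y_{n+1}/y_n = 1 + 1/3z + 2/3z(1+7/10z) = 1 + z + 7/15z²
  so R(z) = 1 + z + 7/15z².

Find x<0 with |R(x)|<1.
x=-1.73: |R|=0.6667
R=1: x+7/15x²=0 ⇒ x=−15/7=-2.1429; min R=1−1/(4·7/15)=0.4643>−1
Confirm numerically:
  x=-1.333: |R|=0.49621 <1
  x=-0.941: |R|=0.47222 <1
  x=-0.933: |R|=0.47323 <1
  x=-0.897: |R|=0.47848 <1
  x=-2.674: |R|=1.66280 >1
  x=-2.347: |R|=1.22359 >1
  x=-2.165: |R|=1.02237 >1
Stable set (-2.1429, 0).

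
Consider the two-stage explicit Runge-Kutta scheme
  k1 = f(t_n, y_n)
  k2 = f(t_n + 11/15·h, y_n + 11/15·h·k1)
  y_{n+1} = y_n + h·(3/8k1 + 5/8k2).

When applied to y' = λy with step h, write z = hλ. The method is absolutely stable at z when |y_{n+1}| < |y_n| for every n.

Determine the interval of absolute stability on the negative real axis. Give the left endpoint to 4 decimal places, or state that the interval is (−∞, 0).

z∈(-2.1818,0).

Set f=λy, z=hλ:
  k1=λy_n ⇒ h·k1=z·y_n;  k2=λ(1+11/15z)y_n ⇒ h·k2=z(1+11/15z)y_n
  y_{n+1}/y_n = 1 + 3/8z + 5/8z(1+11/15z) = 1 + z + 11/24z²
  Hence R(z) = 1 + z + 11/24z².

Boundary: |R(x)|=1, x<0.
x=-1.03: |R|=0.4562
R=1: x+11/24x²=0 ⇒ x=−24/11=-2.1818; min R=1−1/(4·11/24)=0.4545>−1
Confirm numerically:
  x=-2.069: |R|=0.89302 <1
  x=-1.356: |R|=0.48675 <1
  x=-1.234: |R|=0.46393 <1
  x=-0.875: |R|=0.47591 <1
  x=-2.658: |R|=1.58011 >1
  x=-2.318: |R|=1.14468 >1
Stable set (-2.1818, 0).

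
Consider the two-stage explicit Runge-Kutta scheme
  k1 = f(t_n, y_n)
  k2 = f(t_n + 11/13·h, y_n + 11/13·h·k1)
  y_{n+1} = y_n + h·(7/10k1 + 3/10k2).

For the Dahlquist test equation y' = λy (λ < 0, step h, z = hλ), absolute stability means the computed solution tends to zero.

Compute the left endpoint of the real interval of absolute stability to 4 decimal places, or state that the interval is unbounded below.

left endpoint -3.9394.

On y'=λy, z=hλ:
  k1=λy_n ⇒ h·k1=z·y_n;  k2=λ(1+11/13z)y_n ⇒ h·k2=z(1+11/13z)y_n
  y_{n+1}/y_n = 1 + 7/10z + 3/10z(1+11/13z) = 1 + z + 33/130z²
  so R(z) = 1 + z + 33/130z².

Find x<0 with |R(x)|<1.
x=-0.53: |R|=0.5413
R=1: x+33/130x²=0 ⇒ x=−130/33=-3.9394; min R=1−1/(4·33/130)=0.0152>−1
Confirm numerically:
  x=-3.112: |R|=0.34638 <1
  x=-2.883: |R|=0.22689 <1
  x=-2.149: |R|=0.02331 <1
  x=-1.750: |R|=0.02740 <1
  x=-4.390: |R|=1.50215 >1
  x=-4.351: |R|=1.45461 >1
Interval (-3.9394, 0).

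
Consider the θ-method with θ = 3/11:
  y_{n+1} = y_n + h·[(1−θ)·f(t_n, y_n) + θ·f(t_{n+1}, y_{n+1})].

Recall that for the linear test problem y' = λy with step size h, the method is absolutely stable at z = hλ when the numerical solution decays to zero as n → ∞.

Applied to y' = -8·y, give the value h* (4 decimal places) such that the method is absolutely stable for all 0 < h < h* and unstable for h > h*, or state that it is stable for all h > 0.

Test eqn y'=λy, z=hλ:
  y_{n+1} = y_n + z·[8/11·y_n + 3/11·y_{n+1}] ⇒ (1 − 3/11z)y_{n+1} = (1 + 8/11z)y_n
  ⇒ R(z) = (1 + 8/11z)/(1 − 3/11z).

Find x<0 with |R(x)|<1.
x=-1.23: |R|=0.0790
R=−1: 1+8/11x = −1+3/11x ⇒ -5/11x=2 ⇒ x=2/(-5/11)=-4.4000
Confirm numerically:
  x=-3.494: |R|=0.78913 <1
  x=-3.446: |R|=0.77646 <1
  x=-3.415: |R|=0.76818 <1
  x=-4.958: |R|=1.10783 >1
  x=-4.543: |R|=1.02903 >1
So |R|<1 on (-4.4000, 0).

(-4.4000,0); λ=-8 ⇒ h* = (22/5)/8 = 0.5500.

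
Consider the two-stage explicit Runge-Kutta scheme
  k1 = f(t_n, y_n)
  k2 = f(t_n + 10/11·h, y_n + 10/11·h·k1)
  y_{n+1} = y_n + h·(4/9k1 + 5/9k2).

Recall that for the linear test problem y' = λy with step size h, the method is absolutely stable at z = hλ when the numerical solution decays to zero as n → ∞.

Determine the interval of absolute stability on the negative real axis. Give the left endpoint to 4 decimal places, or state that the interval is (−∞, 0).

Set f=λy, z=hλ:
  k1=λy_n ⇒ h·k1=z·y_n;  k2=λ(1+10/11z)y_n ⇒ h·k2=z(1+10/11z)y_n
  y_{n+1}/y_n = 1 + 4/9z + 5/9z(1+10/11z) = 1 + z + 50/99z²
  R(z) = 1 + z + 50/99z².

Need |R(x)|<1, x<0.
x=-1.21: |R|=0.5294
R=1: x+50/99x²=0 ⇒ x=−99/50=-1.9800; min R=1−1/(4·50/99)=0.5050>−1
Confirm numerically:
  x=-1.456: |R|=0.61467 <1
  x=-0.906: |R|=0.50856 <1
  x=-0.795: |R|=0.52420 <1
  x=-2.563: |R|=1.75466 >1
  x=-2.229: |R|=1.28031 >1
Interval (-1.9800, 0).

z∈(-1.9800,0).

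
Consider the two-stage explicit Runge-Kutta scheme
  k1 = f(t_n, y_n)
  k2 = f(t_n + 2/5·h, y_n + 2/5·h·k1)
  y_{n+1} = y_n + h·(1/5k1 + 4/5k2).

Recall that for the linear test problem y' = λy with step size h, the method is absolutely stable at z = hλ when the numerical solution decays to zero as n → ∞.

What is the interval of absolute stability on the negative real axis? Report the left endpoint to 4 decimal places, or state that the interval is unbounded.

On y'=λy, z=hλ:
  k1=λy_n ⇒ h·k1=z·y_n;  k2=λ(1+2/5z)y_n ⇒ h·k2=z(1+2/5z)y_n
  y_{n+1}/y_n = 1 + 1/5z + 4/5z(1+2/5z) = 1 + z + 8/25z²
  so R(z) = 1 + z + 8/25z².

Find x<0 with |R(x)|<1.
x=-0.74: |R|=0.4352
R=1: x+8/25x²=0 ⇒ x=−25/8=-3.1250; min R=1−1/(4·8/25)=0.2188>−1
Confirm numerically:
  x=-2.768: |R|=0.68378 <1
  x=-2.579: |R|=0.54940 <1
  x=-1.705: |R|=0.22525 <1
  x=-1.274: |R|=0.24538 <1
  x=-3.711: |R|=1.69589 >1
  x=-3.592: |R|=1.53679 >1
So |R|<1 on (-3.1250, 0).

z∈(-3.1250,0).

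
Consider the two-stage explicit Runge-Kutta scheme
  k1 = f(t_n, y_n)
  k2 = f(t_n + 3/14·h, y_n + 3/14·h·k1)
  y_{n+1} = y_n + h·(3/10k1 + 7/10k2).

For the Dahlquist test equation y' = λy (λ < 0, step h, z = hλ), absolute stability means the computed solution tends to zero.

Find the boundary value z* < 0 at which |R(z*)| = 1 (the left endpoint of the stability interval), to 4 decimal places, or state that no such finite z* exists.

left endpoint -6.6667.

On y'=λy, z=hλ:
  k1=λy_n ⇒ h·k1=z·y_n;  k2=λ(1+3/14z)y_n ⇒ h·k2=z(1+3/14z)y_n
  y_{n+1}/y_n = 1 + 3/10z + 7/10z(1+3/14z) = 1 + z + 3/20z²
  so R(z) = 1 + z + 3/20z².

Find x<0 with |R(x)|<1.
x=-0.77: |R|=0.3189
R=1: x+3/20x²=0 ⇒ x=−20/3=-6.6667; min R=1−1/(4·3/20)=-0.6667>−1
Confirm numerically:
  x=-6.605: |R|=0.93890 <1
  x=-6.037: |R|=0.42981 <1
  x=-4.786: |R|=0.35013 <1
  x=-3.180: |R|=0.66314 <1
  x=-7.073: |R|=1.43110 >1
  x=-6.863: |R|=1.20212 >1
Stable set (-6.6667, 0).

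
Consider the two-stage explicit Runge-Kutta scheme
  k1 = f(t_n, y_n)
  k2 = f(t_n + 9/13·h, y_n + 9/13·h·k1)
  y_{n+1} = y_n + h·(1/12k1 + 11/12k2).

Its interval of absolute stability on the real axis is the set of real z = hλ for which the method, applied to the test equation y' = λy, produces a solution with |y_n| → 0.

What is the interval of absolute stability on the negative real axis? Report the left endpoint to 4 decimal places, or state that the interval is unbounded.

Test eqn y'=λy, z=hλ:
  k1=λy_n ⇒ h·k1=z·y_n;  k2=λ(1+9/13z)y_n ⇒ h·k2=z(1+9/13z)y_n
  y_{n+1}/y_n = 1 + 1/12z + 11/12z(1+9/13z) = 1 + z + 33/52z²
  so R(z) = 1 + z + 33/52z².

Boundary: |R(x)|=1, x<0.
x=-1.11: |R|=0.6719
R=1: x+33/52x²=0 ⇒ x=−52/33=-1.5758; min R=1−1/(4·33/52)=0.6061>−1
Confirm numerically:
  x=-1.367: |R|=0.81890 <1
  x=-0.944: |R|=0.62153 <1
  x=-0.910: |R|=0.61552 <1
  x=-0.710: |R|=0.60991 <1
  x=-1.883: |R|=1.36715 >1
  x=-1.627: |R|=1.05291 >1
So |R|<1 on (-1.5758, 0).

(-1.5758, 0).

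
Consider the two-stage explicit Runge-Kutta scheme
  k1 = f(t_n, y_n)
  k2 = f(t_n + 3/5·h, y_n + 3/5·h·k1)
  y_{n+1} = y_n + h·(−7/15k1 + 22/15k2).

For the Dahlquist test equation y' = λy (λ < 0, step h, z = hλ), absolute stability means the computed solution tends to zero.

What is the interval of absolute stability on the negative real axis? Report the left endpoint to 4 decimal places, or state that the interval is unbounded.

z∈(-1.1364,0).

Test eqn y'=λy, z=hλ:
  k1=λy_n ⇒ h·k1=z·y_n;  k2=λ(1+3/5z)y_n ⇒ h·k2=z(1+3/5z)y_n
  y_{n+1}/y_n = 1 − 7/15z + 22/15z(1+3/5z) = 1 + z + 22/25z²
  Hence R(z) = 1 + z + 22/25z².

Need |R(x)|<1, x<0.
x=-1.58: |R|=1.6168
R=1: x+22/25x²=0 ⇒ x=−25/22=-1.1364; min R=1−1/(4·22/25)=0.7159>−1
Confirm numerically:
  x=-1.099: |R|=0.96386 <1
  x=-0.919: |R|=0.82421 <1
  x=-0.861: |R|=0.79136 <1
  x=-1.568: |R|=1.59559 >1
  x=-1.347: |R|=1.24968 >1
  x=-1.210: |R|=1.07841 >1
Stable set (-1.1364, 0).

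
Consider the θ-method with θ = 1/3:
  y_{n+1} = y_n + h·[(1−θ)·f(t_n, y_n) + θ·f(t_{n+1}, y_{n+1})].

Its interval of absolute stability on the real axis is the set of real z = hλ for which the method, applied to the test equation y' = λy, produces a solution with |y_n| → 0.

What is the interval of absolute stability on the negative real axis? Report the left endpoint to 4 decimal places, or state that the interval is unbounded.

On y'=λy, z=hλ:
  y_{n+1} = y_n + z·[2/3·y_n + 1/3·y_{n+1}] ⇒ (1 − 1/3z)y_{n+1} = (1 + 2/3z)y_n
  so R(z) = (1 + 2/3z)/(1 − 1/3z).

Boundary: |R(x)|=1, x<0.
x=-1.72: |R|=0.0932
R=−1: 1+2/3x = −1+1/3x ⇒ -1/3x=2 ⇒ x=2/(-1/3)=-6.0000
Confirm numerically:
  x=-5.135: |R|=0.89367 <1
  x=-4.568: |R|=0.81078 <1
  x=-2.901: |R|=0.47483 <1
  x=-6.445: |R|=1.04711 >1
  x=-6.059: |R|=1.00651 >1
Interval (-6.0000, 0).

(-6.0000, 0).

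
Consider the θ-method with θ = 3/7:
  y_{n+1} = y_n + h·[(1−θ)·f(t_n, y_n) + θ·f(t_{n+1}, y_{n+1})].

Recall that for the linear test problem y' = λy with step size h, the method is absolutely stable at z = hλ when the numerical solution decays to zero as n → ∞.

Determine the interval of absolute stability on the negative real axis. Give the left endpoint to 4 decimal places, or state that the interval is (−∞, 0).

(-14.0000, 0).

On y'=λy, z=hλ:
  y_{n+1} = y_n + z·[4/7·y_n + 3/7·y_{n+1}] ⇒ (1 − 3/7z)y_{n+1} = (1 + 4/7z)y_n
  so R(z) = (1 + 4/7z)/(1 − 3/7z).

Solve |R(x)|<1 on ℝ⁻.
x=-0.31: |R|=0.7264
R=−1: 1+4/7x = −1+3/7x ⇒ -1/7x=2 ⇒ x=2/(-1/7)=-14.0000
Confirm numerically:
  x=-12.490: |R|=0.96604 <1
  x=-12.225: |R|=0.95936 <1
  x=-11.350: |R|=0.93544 <1
  x=-14.490: |R|=1.00971 >1
  x=-14.296: |R|=1.00593 >1
  x=-14.159: |R|=1.00321 >1
Stable set (-14.0000, 0).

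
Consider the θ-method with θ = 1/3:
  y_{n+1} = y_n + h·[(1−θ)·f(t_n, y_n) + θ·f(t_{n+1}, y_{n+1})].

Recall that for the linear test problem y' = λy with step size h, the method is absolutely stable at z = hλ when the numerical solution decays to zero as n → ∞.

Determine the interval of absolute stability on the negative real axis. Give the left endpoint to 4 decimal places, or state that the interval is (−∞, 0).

(-6.0000, 0).

With y'=λy (z=hλ):
  y_{n+1} = y_n + z·[2/3·y_n + 1/3·y_{n+1}] ⇒ (1 − 1/3z)y_{n+1} = (1 + 2/3z)y_n
  R(z) = (1 + 2/3z)/(1 − 1/3z).

Need |R(x)|<1, x<0.
x=-0.66: |R|=0.4590
R=−1: 1+2/3x = −1+1/3x ⇒ -1/3x=2 ⇒ x=2/(-1/3)=-6.0000
Confirm numerically:
  x=-5.868: |R|=0.98512 <1
  x=-5.042: |R|=0.88088 <1
  x=-4.777: |R|=0.84274 <1
  x=-3.998: |R|=0.71392 <1
  x=-6.553: |R|=1.05789 >1
  x=-6.319: |R|=1.03423 >1
  x=-6.026: |R|=1.00288 >1
So |R|<1 on (-6.0000, 0).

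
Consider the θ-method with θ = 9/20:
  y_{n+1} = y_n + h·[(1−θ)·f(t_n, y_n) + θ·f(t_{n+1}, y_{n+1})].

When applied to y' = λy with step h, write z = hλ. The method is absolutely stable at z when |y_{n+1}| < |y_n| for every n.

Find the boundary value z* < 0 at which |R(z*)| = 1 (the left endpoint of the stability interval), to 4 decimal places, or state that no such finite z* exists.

z* = -20.0000.

With y'=λy (z=hλ):
  y_{n+1} = y_n + z·[11/20·y_n + 9/20·y_{n+1}] ⇒ (1 − 9/20z)y_{n+1} = (1 + 11/20z)y_n
  Hence R(z) = (1 + 11/20z)/(1 − 9/20z).

Solve |R(x)|<1 on ℝ⁻.
x=-0.63: |R|=0.5092
R=−1: 1+11/20x = −1+9/20x ⇒ -1/10x=2 ⇒ x=2/(-1/10)=-20.0000
Confirm numerically:
  x=-17.135: |R|=0.96711 <1
  x=-15.353: |R|=0.94124 <1
  x=-12.043: |R|=0.87605 <1
  x=-20.563: |R|=1.00549 >1
  x=-20.260: |R|=1.00257 >1
  x=-20.033: |R|=1.00033 >1
So |R|<1 on (-20.0000, 0).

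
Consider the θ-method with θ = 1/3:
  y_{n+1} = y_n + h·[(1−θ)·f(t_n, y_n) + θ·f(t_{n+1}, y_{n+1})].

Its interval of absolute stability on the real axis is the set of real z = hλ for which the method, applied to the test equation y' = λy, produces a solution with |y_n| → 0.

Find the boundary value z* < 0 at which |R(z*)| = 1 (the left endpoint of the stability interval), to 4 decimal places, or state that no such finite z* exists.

left endpoint -6.0000.

Test eqn y'=λy, z=hλ:
  y_{n+1} = y_n + z·[2/3·y_n + 1/3·y_{n+1}] ⇒ (1 − 1/3z)y_{n+1} = (1 + 2/3z)y_n
  so R(z) = (1 + 2/3z)/(1 − 1/3z).

Solve |R(x)|<1 on ℝ⁻.
x=-1.06: |R|=0.2167
R=−1: 1+2/3x = −1+1/3x ⇒ -1/3x=2 ⇒ x=2/(-1/3)=-6.0000
Confirm numerically:
  x=-5.801: |R|=0.97739 <1
  x=-4.944: |R|=0.86707 <1
  x=-6.266: |R|=1.02871 >1
  x=-6.138: |R|=1.01510 >1
  x=-6.078: |R|=1.00859 >1
Interval (-6.0000, 0).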